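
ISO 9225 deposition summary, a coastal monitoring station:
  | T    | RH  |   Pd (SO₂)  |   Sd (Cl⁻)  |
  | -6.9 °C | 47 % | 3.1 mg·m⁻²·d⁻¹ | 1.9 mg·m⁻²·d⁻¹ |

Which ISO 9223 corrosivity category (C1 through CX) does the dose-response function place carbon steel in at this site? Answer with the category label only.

C1

carbon steel: T≤10 °C ⇒ hinge +0.150·(-6.9−10) = -2.5350
  SO₂ term: 1.77·3.1^0.52·exp(0.02·47-2.5350) = 0.6468
  Cl⁻ term: 0.102·1.9^0.62·exp(0.033·47+0.04·-6.9) = 0.5434
  sum: 0.6468 + 0.5434 → r_corr = 1.19 μm/a
ISO 9223 Table 2 (carbon steel): 0 < 1.19 ≤ 1.3 μm/a ⇒ C1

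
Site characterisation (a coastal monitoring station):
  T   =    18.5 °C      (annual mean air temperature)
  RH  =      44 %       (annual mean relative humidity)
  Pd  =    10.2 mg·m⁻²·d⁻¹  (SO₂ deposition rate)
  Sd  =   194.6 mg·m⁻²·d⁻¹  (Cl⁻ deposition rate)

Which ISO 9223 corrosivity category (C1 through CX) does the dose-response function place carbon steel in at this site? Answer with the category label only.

carbon steel: f(T) = -0.054·(T−10) [T>10 °C] = -0.4590
  SO₂ term: 1.77·10.2^0.52·exp(0.02·44-0.4590) = 9.022
  Cl⁻ term: 0.102·194.6^0.62·exp(0.033·44+0.04·18.5) = 23.98
  r_corr = 9.022 + 23.98 = 33 μm/a
Category bounds: 25…50 μm/a bracket r_corr ⇒ C3

C3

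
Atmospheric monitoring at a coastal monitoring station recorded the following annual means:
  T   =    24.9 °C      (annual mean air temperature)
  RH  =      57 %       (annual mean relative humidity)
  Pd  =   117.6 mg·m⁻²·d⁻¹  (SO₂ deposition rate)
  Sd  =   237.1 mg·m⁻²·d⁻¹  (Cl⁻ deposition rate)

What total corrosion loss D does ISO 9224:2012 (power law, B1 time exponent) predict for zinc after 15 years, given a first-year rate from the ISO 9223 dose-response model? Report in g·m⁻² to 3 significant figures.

D(15) = 366 g·m⁻²

zinc: temperature factor f = -0.071·(14.9) = -1.0579
  Pd branch = 0.0129·Pd^0.44·e^(0.046·RH+f) = 0.5022 μm/a
  Sd branch = 0.0175·Sd^0.57·e^(0.008·RH+0.085·T) = 5.176 μm/a
  r_corr = 0.5022 + 5.176 = 5.678 μm/a
ISO 9224: D(t) = r_corr · t^b with b = 0.813 (zinc, B1)
  D(15) = 5.678 × 15^0.813 = 5.678 × 9.04 = 51.33 μm
  Mass loss = 51.33 μm × 7.14 g/cm³ = 366.5 g·m⁻²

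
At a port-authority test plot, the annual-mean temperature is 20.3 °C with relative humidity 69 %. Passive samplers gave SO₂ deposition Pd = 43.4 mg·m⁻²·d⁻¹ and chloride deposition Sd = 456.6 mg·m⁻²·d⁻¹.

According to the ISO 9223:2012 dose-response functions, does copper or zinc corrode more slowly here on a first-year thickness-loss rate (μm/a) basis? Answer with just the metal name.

copper: T>10 °C ⇒ hinge -0.080·(20.3−10) = -0.8240
  sulphur-dioxide contribution → 0.3632 μm/a
  chloride contribution → 1.736 μm/a
  total first-year rate 2.099 μm/a
zinc: temperature factor f = -0.071·(10.3) = -0.7313
  sulphur-dioxide contribution → 0.7797 μm/a
  chloride contribution → 5.599 μm/a
  ⇒ r_corr(zinc) = 6.378 μm/a
Ordering by μm/a: zinc (6.38) > copper (2.1)

copper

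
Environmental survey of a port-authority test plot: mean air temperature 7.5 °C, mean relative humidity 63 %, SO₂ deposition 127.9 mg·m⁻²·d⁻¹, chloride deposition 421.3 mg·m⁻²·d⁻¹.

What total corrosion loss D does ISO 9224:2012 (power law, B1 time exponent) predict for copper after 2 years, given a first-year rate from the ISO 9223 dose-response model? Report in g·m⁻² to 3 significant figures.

copper: T≤10 °C ⇒ hinge +0.126·(7.5−10) = -0.3150
  Pd branch = 0.0053·Pd^0.26·e^(0.059·RH+f) = 0.5617 μm/a
  Cl⁻ term: 0.01025·421.3^0.27·exp(0.036·63+0.049·7.5) = 0.731
  r_corr = 0.5617 + 0.731 = 1.293 μm/a
Power-law: D(2) = r_corr · 2^0.667
  D(2) = 1.293 × 2^0.667 = 1.293 × 1.588 = 2.053 μm
  Mass loss = 2.053 μm × 8.96 g/cm³ = 18.39 g·m⁻²

D(2) = 18.4 g·m⁻²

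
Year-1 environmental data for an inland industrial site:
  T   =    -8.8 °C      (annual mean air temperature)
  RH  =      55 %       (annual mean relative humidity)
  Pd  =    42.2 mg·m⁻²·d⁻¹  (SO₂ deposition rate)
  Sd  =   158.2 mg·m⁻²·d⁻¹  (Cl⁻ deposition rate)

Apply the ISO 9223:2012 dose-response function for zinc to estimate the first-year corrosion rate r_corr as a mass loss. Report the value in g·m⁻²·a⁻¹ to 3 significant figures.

zinc: T≤10 °C ⇒ hinge +0.038·(-8.8−10) = -0.7144
  SO₂ term: 0.0129·42.2^0.44·exp(0.046·55-0.7144) = 0.4114
  Cl⁻ term: 0.0175·158.2^0.57·exp(0.008·55+0.085·-8.8) = 0.2306
  sum: 0.4114 + 0.2306 → r_corr = 0.642 μm/a
Convert to mass loss: 0.642 μm/a × 7.14 g/cm³ = 4.584 g·m⁻²·a⁻¹

r_corr = 4.58 g·m⁻²·a⁻¹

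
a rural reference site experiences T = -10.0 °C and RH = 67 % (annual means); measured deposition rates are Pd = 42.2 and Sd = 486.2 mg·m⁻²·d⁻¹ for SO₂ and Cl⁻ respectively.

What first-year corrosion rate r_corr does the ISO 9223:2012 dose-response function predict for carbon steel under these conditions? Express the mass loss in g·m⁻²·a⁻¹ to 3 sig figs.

carbon steel: f(T) = +0.150·(T−10) [T≤10 °C] = -3.0000
  sulphur-dioxide contribution → 2.356 μm/a
  chloride contribution → 28.9 μm/a
  total first-year rate 31.26 μm/a
Convert to mass loss: 31.26 μm/a × 7.85 g/cm³ = 245.4 g·m⁻²·a⁻¹

r_corr = 245 g·m⁻²·a⁻¹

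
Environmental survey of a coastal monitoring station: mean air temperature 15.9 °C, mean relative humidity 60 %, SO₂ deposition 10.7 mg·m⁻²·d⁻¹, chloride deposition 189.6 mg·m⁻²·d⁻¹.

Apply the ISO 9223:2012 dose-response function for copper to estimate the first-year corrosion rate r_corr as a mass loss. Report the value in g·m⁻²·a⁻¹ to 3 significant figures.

r_corr = 9.04 g·m⁻²·a⁻¹

copper: T>10 °C ⇒ hinge -0.080·(15.9−10) = -0.4720
  SO₂ term: 0.0053·10.7^0.26·exp(0.059·60-0.4720) = 0.211
  Sd branch = 0.01025·Sd^0.27·e^(0.036·RH+0.049·T) = 0.7983 μm/a
  sum: 0.211 + 0.7983 → r_corr = 1.009 μm/a
Convert to mass loss: 1.009 μm/a × 8.96 g/cm³ = 9.044 g·m⁻²·a⁻¹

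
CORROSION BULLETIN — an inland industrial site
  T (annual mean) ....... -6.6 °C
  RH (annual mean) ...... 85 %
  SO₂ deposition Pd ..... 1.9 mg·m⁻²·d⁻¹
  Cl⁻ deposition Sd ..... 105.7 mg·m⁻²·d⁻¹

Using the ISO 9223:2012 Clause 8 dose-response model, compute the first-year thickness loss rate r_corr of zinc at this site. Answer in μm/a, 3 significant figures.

r_corr = 0.735 μm/a

zinc: T≤10 °C ⇒ hinge +0.038·(-6.6−10) = -0.6308
  sulphur-dioxide contribution → 0.4543 μm/a
  chloride contribution → 0.2808 μm/a
  total first-year rate 0.7352 μm/a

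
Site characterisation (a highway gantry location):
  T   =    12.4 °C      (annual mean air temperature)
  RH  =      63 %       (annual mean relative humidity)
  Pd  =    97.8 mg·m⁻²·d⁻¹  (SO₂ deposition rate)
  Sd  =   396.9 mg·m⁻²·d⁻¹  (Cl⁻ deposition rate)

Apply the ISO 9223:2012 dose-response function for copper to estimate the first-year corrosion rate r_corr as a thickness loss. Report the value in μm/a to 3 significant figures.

copper: f(T) = -0.080·(T−10) [T>10 °C] = -0.1920
  SO₂ term: 0.0053·97.8^0.26·exp(0.059·63-0.1920) = 0.5925
  Sd branch = 0.01025·Sd^0.27·e^(0.036·RH+0.049·T) = 0.9146 μm/a
  sum: 0.5925 + 0.9146 → r_corr = 1.507 μm/a

r_corr = 1.51 μm/a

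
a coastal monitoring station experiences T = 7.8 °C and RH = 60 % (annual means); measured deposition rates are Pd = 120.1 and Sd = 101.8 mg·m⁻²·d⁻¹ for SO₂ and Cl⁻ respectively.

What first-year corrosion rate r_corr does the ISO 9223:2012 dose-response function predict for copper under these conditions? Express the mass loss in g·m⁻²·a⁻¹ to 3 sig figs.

r_corr = 8.37 g·m⁻²·a⁻¹

copper: f(T) = +0.126·(T−10) [T≤10 °C] = -0.2772
  Pd branch = 0.0053·Pd^0.26·e^(0.059·RH+f) = 0.4808 μm/a
  Cl⁻ term: 0.01025·101.8^0.27·exp(0.036·60+0.049·7.8) = 0.4538
  r_corr = 0.4808 + 0.4538 = 0.9346 μm/a
Convert to mass loss: 0.9346 μm/a × 8.96 g/cm³ = 8.374 g·m⁻²·a⁻¹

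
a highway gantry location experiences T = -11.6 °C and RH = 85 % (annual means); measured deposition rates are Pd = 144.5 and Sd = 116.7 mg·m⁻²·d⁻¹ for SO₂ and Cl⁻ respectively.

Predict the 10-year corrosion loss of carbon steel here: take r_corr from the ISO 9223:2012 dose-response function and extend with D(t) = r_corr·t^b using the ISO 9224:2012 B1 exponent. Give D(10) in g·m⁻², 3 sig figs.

carbon steel: temperature factor f = +0.150·(-21.6) = -3.2400
  Pd branch = 1.77·Pd^0.52·e^(0.02·RH+f) = 5.038 μm/a
  Sd branch = 0.102·Sd^0.62·e^(0.033·RH+0.04·T) = 20.27 μm/a
  sum: 5.038 + 20.27 → r_corr = 25.31 μm/a
Long-term exponent b (ISO 9224 Table 2, B1) = 0.523
  D(10) = 25.31 × 10^0.523 = 25.31 × 3.334 = 84.39 μm
  Mass loss = 84.39 μm × 7.85 g/cm³ = 662.4 g·m⁻²

D(10) = 662 g·m⁻²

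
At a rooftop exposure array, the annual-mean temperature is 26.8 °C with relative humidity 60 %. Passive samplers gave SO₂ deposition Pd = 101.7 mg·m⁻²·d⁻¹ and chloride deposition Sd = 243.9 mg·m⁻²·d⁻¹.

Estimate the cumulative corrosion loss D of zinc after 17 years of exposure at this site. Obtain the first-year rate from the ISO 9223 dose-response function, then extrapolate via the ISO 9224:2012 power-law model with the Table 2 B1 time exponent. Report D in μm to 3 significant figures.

D(17) = 68.1 μm

zinc: temperature factor f = -0.071·(16.8) = -1.1928
  SO₂ term: 0.0129·101.7^0.44·exp(0.046·60-1.1928) = 0.4725
  Sd branch = 0.0175·Sd^0.57·e^(0.008·RH+0.085·T) = 6.332 μm/a
  r_corr = 0.4725 + 6.332 = 6.804 μm/a
Long-term exponent b (ISO 9224 Table 2, B1) = 0.813
  D(17) = 6.804 × 17^0.813 = 6.804 × 10.01 = 68.1 μm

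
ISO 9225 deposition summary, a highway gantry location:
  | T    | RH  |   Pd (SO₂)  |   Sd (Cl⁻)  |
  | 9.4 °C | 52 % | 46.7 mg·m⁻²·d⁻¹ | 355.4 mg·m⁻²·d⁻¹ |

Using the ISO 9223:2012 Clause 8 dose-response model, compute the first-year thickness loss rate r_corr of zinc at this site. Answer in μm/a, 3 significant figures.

r_corr = 2.43 μm/a

zinc: temperature factor f = +0.038·(-0.6) = -0.0228
  sulphur-dioxide contribution → 0.7482 μm/a
  chloride contribution → 1.677 μm/a
  total first-year rate 2.426 μm/a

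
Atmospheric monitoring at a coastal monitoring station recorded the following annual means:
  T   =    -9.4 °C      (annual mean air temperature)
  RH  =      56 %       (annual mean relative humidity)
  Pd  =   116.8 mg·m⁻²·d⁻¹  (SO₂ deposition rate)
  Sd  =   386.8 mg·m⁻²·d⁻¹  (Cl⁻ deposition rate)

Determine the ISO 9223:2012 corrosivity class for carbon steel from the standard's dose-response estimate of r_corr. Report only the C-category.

C2

carbon steel: f(T) = +0.150·(T−10) [T≤10 °C] = -2.9100
  Pd branch = 1.77·Pd^0.52·e^(0.02·RH+f) = 3.513 μm/a
  Cl⁻ term: 0.102·386.8^0.62·exp(0.033·56+0.04·-9.4) = 17.87
  sum: 3.513 + 17.87 → r_corr = 21.38 μm/a
21.4 μm/a falls in (1.3, 25] for carbon steel → category C2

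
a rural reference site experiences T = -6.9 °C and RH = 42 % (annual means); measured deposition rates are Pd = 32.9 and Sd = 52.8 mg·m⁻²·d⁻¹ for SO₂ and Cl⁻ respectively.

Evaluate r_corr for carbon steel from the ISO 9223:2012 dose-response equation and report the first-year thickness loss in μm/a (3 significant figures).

r_corr = 5.62 μm/a

carbon steel: temperature factor f = +0.150·(-16.9) = -2.5350
  sulphur-dioxide contribution → 1.999 μm/a
  chloride contribution → 3.62 μm/a
  total first-year rate 5.619 μm/a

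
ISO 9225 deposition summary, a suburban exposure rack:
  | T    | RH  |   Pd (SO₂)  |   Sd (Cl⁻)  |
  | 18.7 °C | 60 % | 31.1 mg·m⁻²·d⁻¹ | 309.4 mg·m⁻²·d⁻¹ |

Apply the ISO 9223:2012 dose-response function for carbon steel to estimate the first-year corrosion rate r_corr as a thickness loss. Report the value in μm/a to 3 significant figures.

r_corr = 76.6 μm/a

carbon steel: f(T) = -0.054·(T−10) [T>10 °C] = -0.4698
  sulphur-dioxide contribution → 21.94 μm/a
  chloride contribution → 54.64 μm/a
  total first-year rate 76.58 μm/a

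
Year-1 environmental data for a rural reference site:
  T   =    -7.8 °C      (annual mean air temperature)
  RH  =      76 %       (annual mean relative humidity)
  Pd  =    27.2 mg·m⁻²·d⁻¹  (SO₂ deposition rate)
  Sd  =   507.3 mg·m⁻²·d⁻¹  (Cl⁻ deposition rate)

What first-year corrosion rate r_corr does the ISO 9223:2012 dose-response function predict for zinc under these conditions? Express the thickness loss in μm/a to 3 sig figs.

r_corr = 1.50 μm/a

zinc: temperature factor f = +0.038·(-17.8) = -0.6764
  Pd branch = 0.0129·Pd^0.44·e^(0.046·RH+f) = 0.9254 μm/a
  Sd branch = 0.0175·Sd^0.57·e^(0.008·RH+0.085·T) = 0.577 μm/a
  sum: 0.9254 + 0.577 → r_corr = 1.502 μm/a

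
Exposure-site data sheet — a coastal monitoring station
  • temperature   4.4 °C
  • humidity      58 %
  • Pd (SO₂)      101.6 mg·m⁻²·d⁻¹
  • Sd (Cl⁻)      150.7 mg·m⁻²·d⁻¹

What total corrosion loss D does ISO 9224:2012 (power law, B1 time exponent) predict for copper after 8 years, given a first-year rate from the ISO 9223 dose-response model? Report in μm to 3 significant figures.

D(8) = 2.66 μm

copper: temperature factor f = +0.126·(-5.6) = -0.7056
  Pd branch = 0.0053·Pd^0.26·e^(0.059·RH+f) = 0.2666 μm/a
  Sd branch = 0.01025·Sd^0.27·e^(0.036·RH+0.049·T) = 0.3974 μm/a
  r_corr = 0.2666 + 0.3974 = 0.664 μm/a
Long-term exponent b (ISO 9224 Table 2, B1) = 0.667
  D(8) = 0.664 × 8^0.667 = 0.664 × 4.003 = 2.658 μm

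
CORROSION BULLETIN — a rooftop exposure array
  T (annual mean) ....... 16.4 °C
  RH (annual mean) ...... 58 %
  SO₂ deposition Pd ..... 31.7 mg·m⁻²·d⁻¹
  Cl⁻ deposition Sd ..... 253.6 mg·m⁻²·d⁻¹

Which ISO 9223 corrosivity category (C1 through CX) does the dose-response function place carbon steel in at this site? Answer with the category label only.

C4

carbon steel: temperature factor f = -0.054·(6.4) = -0.3456
  Pd branch = 1.77·Pd^0.52·e^(0.02·RH+f) = 24.11 μm/a
  Cl⁻ term: 0.102·253.6^0.62·exp(0.033·58+0.04·16.4) = 41.24
  r_corr = 24.11 + 41.24 = 65.35 μm/a
65.4 μm/a falls in (50, 80] for carbon steel → category C4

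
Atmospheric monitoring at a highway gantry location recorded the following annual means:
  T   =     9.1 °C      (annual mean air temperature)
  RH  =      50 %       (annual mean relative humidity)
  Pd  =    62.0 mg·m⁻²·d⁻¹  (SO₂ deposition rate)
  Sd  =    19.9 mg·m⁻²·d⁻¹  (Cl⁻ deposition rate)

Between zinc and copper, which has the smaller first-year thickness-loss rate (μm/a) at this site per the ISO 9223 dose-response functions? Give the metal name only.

zinc: f(T) = +0.038·(T−10) [T≤10 °C] = -0.0342
  sulphur-dioxide contribution → 0.7643 μm/a
  chloride contribution → 0.3112 μm/a
  total first-year rate 1.075 μm/a
copper: temperature factor f = +0.126·(-0.9) = -0.1134
  sulphur-dioxide contribution → 0.2644 μm/a
  chloride contribution → 0.2172 μm/a
  ⇒ r_corr(copper) = 0.4815 μm/a
Ordering by μm/a: zinc (1.08) > copper (0.482)

copper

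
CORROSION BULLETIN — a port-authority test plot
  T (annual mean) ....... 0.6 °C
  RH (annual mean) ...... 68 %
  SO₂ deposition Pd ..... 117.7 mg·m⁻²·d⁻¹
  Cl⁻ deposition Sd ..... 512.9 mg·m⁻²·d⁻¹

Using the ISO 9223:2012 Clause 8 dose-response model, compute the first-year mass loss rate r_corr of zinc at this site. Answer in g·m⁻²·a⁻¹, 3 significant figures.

r_corr = 19.9 g·m⁻²·a⁻¹

zinc: T≤10 °C ⇒ hinge +0.038·(0.6−10) = -0.3572
  sulphur-dioxide contribution → 1.679 μm/a
  chloride contribution → 1.112 μm/a
  ⇒ r_corr(zinc) = 2.791 μm/a
Convert to mass loss: 2.791 μm/a × 7.14 g/cm³ = 19.93 g·m⁻²·a⁻¹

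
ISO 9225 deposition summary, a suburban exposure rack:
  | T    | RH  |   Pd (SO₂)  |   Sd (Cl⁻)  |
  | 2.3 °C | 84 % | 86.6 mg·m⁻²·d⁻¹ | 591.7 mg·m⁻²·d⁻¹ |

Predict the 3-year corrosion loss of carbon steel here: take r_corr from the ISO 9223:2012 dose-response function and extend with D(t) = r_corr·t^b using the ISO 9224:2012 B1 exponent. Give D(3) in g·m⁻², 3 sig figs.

carbon steel: f(T) = +0.150·(T−10) [T≤10 °C] = -1.1550
  SO₂ term: 1.77·86.6^0.52·exp(0.02·84-1.1550) = 30.44
  Sd branch = 0.102·Sd^0.62·e^(0.033·RH+0.04·T) = 93.57 μm/a
  r_corr = 30.44 + 93.57 = 124 μm/a
Power-law: D(3) = r_corr · 3^0.523
  D(3) = 124 × 3^0.523 = 124 × 1.776 = 220.3 μm
  Mass loss = 220.3 μm × 7.85 g/cm³ = 1729 g·m⁻²

D(3) = 1.73e+03 g·m⁻²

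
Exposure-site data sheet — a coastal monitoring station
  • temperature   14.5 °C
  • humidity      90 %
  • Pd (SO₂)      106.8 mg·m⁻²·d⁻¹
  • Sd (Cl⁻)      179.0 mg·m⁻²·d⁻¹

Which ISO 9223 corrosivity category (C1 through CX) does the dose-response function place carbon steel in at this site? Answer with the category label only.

C5

carbon steel: T>10 °C ⇒ hinge -0.054·(14.5−10) = -0.2430
  sulphur-dioxide contribution → 95.29 μm/a
  chloride contribution → 88.53 μm/a
  total first-year rate 183.8 μm/a
ISO 9223 Table 2 (carbon steel): 80 < 184 ≤ 200 μm/a ⇒ C5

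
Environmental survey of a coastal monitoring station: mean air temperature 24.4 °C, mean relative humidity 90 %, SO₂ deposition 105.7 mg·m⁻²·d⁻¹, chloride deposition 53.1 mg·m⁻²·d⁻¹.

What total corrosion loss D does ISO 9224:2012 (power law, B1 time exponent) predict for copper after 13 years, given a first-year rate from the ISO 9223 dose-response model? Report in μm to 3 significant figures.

copper: f(T) = -0.080·(T−10) [T>10 °C] = -1.1520
  Pd branch = 0.0053·Pd^0.26·e^(0.059·RH+f) = 1.138 μm/a
  Cl⁻ term: 0.01025·53.1^0.27·exp(0.036·90+0.049·24.4) = 2.528
  sum: 1.138 + 2.528 → r_corr = 3.667 μm/a
ISO 9224: D(t) = r_corr · t^b with b = 0.667 (copper, B1)
  D(13) = 3.667 × 13^0.667 = 3.667 × 5.534 = 20.29 μm

D(13) = 20.3 μm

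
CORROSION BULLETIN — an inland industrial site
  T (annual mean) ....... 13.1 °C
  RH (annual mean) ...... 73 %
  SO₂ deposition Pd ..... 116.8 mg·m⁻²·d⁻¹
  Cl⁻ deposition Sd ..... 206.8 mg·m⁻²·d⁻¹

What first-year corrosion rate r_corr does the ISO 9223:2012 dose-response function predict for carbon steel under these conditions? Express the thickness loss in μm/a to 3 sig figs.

r_corr = 129 μm/a

carbon steel: temperature factor f = -0.054·(3.1) = -0.1674
  SO₂ term: 1.77·116.8^0.52·exp(0.02·73-0.1674) = 76.63
  Sd branch = 0.102·Sd^0.62·e^(0.033·RH+0.04·T) = 52.24 μm/a
  r_corr = 76.63 + 52.24 = 128.9 μm/a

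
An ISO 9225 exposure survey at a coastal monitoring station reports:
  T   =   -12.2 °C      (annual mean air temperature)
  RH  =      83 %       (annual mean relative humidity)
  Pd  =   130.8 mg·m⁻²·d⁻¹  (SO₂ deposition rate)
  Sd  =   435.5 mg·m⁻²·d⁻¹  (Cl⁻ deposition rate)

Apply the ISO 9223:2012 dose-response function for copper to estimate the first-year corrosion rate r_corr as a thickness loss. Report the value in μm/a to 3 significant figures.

copper: T≤10 °C ⇒ hinge +0.126·(-12.2−10) = -2.7972
  sulphur-dioxide contribution → 0.1536 μm/a
  chloride contribution → 0.5772 μm/a
  total first-year rate 0.7308 μm/a

r_corr = 0.731 μm/a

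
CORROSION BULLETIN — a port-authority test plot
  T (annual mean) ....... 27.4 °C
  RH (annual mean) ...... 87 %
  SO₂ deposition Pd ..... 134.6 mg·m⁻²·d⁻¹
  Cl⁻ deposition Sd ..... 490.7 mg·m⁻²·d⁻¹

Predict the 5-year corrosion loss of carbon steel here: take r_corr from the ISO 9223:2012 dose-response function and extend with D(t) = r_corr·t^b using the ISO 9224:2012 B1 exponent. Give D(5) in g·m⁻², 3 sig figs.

carbon steel: T>10 °C ⇒ hinge -0.054·(27.4−10) = -0.9396
  SO₂ term: 1.77·134.6^0.52·exp(0.02·87-0.9396) = 50.43
  Cl⁻ term: 0.102·490.7^0.62·exp(0.033·87+0.04·27.4) = 251
  r_corr = 50.43 + 251 = 301.5 μm/a
Power-law: D(5) = r_corr · 5^0.523
  D(5) = 301.5 × 5^0.523 = 301.5 × 2.32 = 699.5 μm
  Mass loss = 699.5 μm × 7.85 g/cm³ = 5491 g·m⁻²

D(5) = 5.49e+03 g·m⁻²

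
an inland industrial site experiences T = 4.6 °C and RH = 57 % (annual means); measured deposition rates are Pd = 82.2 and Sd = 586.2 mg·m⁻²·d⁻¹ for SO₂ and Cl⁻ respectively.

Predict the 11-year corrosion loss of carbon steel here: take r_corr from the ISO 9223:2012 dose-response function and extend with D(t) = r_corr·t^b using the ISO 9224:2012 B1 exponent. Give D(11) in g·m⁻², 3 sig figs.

D(11) = 1.82e+03 g·m⁻²

carbon steel: temperature factor f = +0.150·(-5.4) = -0.8100
  sulphur-dioxide contribution → 24.38 μm/a
  chloride contribution → 41.84 μm/a
  total first-year rate 66.22 μm/a
Long-term exponent b (ISO 9224 Table 2, B1) = 0.523
  D(11) = 66.22 × 11^0.523 = 66.22 × 3.505 = 232.1 μm
  Mass loss = 232.1 μm × 7.85 g/cm³ = 1822 g·m⁻²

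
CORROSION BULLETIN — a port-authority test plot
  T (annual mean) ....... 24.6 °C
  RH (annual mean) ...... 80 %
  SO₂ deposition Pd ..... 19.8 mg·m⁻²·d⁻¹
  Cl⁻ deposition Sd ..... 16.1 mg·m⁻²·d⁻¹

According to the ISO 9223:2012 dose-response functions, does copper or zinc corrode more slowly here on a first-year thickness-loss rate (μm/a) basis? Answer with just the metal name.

copper: T>10 °C ⇒ hinge -0.080·(24.6−10) = -1.1680
  sulphur-dioxide contribution → 0.4018 μm/a
  chloride contribution → 1.291 μm/a
  total first-year rate 1.693 μm/a
zinc: T>10 °C ⇒ hinge -0.071·(24.6−10) = -1.0366
  sulphur-dioxide contribution → 0.6747 μm/a
  chloride contribution → 1.309 μm/a
  total first-year rate 1.984 μm/a
Ordering by μm/a: zinc (1.98) > copper (1.69)

copper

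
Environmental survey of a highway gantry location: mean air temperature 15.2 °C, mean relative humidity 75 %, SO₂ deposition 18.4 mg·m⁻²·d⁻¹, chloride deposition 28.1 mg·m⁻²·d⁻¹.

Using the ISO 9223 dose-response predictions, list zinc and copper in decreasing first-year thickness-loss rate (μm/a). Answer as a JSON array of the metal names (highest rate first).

["zinc", "copper"]

zinc: f(T) = -0.071·(T−10) [T>10 °C] = -0.3692
  SO₂ term: 0.0129·18.4^0.44·exp(0.046·75-0.3692) = 1.012
  Cl⁻ term: 0.0175·28.1^0.57·exp(0.008·75+0.085·15.2) = 0.7771
  sum: 1.012 + 0.7771 → r_corr = 1.789 μm/a
copper: f(T) = -0.080·(T−10) [T>10 °C] = -0.4160
  SO₂ term: 0.0053·18.4^0.26·exp(0.059·75-0.4160) = 0.6226
  Sd branch = 0.01025·Sd^0.27·e^(0.036·RH+0.049·T) = 0.7906 μm/a
  sum: 0.6226 + 0.7906 → r_corr = 1.413 μm/a
Ordering by μm/a: zinc (1.79) > copper (1.41)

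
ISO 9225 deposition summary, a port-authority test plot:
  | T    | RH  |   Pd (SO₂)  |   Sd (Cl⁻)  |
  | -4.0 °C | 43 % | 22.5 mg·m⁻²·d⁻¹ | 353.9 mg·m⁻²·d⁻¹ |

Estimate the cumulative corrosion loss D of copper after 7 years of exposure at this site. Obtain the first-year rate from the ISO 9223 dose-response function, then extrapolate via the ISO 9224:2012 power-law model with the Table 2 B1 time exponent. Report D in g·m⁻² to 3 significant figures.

D(7) = 7.19 g·m⁻²

copper: T≤10 °C ⇒ hinge +0.126·(-4.0−10) = -1.7640
  Pd branch = 0.0053·Pd^0.26·e^(0.059·RH+f) = 0.0258 μm/a
  Cl⁻ term: 0.01025·353.9^0.27·exp(0.036·43+0.049·-4.0) = 0.1932
  sum: 0.0258 + 0.1932 → r_corr = 0.219 μm/a
Long-term exponent b (ISO 9224 Table 2, B1) = 0.667
  D(7) = 0.219 × 7^0.667 = 0.219 × 3.662 = 0.802 μm
  Mass loss = 0.802 μm × 8.96 g/cm³ = 7.186 g·m⁻²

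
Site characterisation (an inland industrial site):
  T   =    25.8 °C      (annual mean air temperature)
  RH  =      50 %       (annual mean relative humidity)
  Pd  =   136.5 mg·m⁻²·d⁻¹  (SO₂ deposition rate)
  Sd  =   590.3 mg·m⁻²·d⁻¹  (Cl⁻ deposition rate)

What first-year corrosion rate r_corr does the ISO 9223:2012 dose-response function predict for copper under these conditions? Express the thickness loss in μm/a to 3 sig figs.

copper: f(T) = -0.080·(T−10) [T>10 °C] = -1.2640
  SO₂ term: 0.0053·136.5^0.26·exp(0.059·50-1.2640) = 0.1027
  Sd branch = 0.01025·Sd^0.27·e^(0.036·RH+0.049·T) = 1.229 μm/a
  r_corr = 0.1027 + 1.229 = 1.332 μm/a

r_corr = 1.33 μm/a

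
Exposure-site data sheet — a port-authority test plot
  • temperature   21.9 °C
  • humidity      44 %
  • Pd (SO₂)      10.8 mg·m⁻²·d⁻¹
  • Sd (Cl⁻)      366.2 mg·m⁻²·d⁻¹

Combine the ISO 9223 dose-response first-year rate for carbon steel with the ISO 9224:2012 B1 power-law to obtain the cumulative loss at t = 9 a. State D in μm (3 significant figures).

carbon steel: temperature factor f = -0.054·(11.9) = -0.6426
  sulphur-dioxide contribution → 7.735 μm/a
  chloride contribution → 40.66 μm/a
  ⇒ r_corr(carbon steel) = 48.39 μm/a
Power-law: D(9) = r_corr · 9^0.523
  D(9) = 48.39 × 9^0.523 = 48.39 × 3.156 = 152.7 μm

D(9) = 153 μm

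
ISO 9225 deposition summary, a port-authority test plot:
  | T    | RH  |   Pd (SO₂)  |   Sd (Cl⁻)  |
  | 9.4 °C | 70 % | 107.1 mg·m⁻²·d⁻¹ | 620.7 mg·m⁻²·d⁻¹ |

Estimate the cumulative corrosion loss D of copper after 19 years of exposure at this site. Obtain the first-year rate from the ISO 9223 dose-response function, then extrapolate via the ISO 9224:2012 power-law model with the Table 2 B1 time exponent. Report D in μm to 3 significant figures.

copper: f(T) = +0.126·(T−10) [T≤10 °C] = -0.0756
  Pd branch = 0.0053·Pd^0.26·e^(0.059·RH+f) = 1.03 μm/a
  Cl⁻ term: 0.01025·620.7^0.27·exp(0.036·70+0.049·9.4) = 1.146
  sum: 1.03 + 1.146 → r_corr = 2.176 μm/a
Long-term exponent b (ISO 9224 Table 2, B1) = 0.667
  D(19) = 2.176 × 19^0.667 = 2.176 × 7.127 = 15.51 μm

D(19) = 15.5 μm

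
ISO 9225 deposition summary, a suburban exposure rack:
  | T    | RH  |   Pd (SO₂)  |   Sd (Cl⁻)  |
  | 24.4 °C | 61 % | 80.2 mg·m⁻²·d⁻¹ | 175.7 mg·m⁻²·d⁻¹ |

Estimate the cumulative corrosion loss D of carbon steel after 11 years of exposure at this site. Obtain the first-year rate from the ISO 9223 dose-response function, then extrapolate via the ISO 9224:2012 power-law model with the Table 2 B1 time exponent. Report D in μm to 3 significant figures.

D(11) = 269 μm

carbon steel: f(T) = -0.054·(T−10) [T>10 °C] = -0.7776
  sulphur-dioxide contribution → 26.93 μm/a
  chloride contribution → 49.94 μm/a
  ⇒ r_corr(carbon steel) = 76.87 μm/a
Power-law: D(11) = r_corr · 11^0.523
  D(11) = 76.87 × 11^0.523 = 76.87 × 3.505 = 269.4 μm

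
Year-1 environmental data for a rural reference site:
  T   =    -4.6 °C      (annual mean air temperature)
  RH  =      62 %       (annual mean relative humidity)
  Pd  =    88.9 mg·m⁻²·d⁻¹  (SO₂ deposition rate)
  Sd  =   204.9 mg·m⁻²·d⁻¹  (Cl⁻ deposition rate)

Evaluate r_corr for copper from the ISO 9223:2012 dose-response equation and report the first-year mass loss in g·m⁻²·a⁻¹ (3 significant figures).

r_corr = 3.81 g·m⁻²·a⁻¹

copper: T≤10 °C ⇒ hinge +0.126·(-4.6−10) = -1.8396
  SO₂ term: 0.0053·88.9^0.26·exp(0.059·62-1.8396) = 0.1049
  Cl⁻ term: 0.01025·204.9^0.27·exp(0.036·62+0.049·-4.6) = 0.3208
  r_corr = 0.1049 + 0.3208 = 0.4257 μm/a
Convert to mass loss: 0.4257 μm/a × 8.96 g/cm³ = 3.815 g·m⁻²·a⁻¹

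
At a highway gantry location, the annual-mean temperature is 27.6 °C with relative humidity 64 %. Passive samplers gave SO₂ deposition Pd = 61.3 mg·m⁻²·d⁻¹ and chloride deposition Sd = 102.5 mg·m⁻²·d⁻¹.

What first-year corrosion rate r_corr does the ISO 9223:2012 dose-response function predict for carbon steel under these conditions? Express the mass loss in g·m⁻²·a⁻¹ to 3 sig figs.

r_corr = 516 g·m⁻²·a⁻¹

carbon steel: T>10 °C ⇒ hinge -0.054·(27.6−10) = -0.9504
  sulphur-dioxide contribution → 20.92 μm/a
  chloride contribution → 44.87 μm/a
  total first-year rate 65.79 μm/a
Convert to mass loss: 65.79 μm/a × 7.85 g/cm³ = 516.5 g·m⁻²·a⁻¹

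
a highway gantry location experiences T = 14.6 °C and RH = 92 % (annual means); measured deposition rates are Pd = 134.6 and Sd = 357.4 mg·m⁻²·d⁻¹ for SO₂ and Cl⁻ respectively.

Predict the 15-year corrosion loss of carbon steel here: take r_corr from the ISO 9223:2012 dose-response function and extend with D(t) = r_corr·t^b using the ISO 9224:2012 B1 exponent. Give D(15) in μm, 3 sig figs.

D(15) = 1.06e+03 μm

carbon steel: temperature factor f = -0.054·(4.6) = -0.2484
  Pd branch = 1.77·Pd^0.52·e^(0.02·RH+f) = 111.2 μm/a
  Sd branch = 0.102·Sd^0.62·e^(0.033·RH+0.04·T) = 145.8 μm/a
  sum: 111.2 + 145.8 → r_corr = 257 μm/a
Power-law: D(15) = r_corr · 15^0.523
  D(15) = 257 × 15^0.523 = 257 × 4.122 = 1059 μm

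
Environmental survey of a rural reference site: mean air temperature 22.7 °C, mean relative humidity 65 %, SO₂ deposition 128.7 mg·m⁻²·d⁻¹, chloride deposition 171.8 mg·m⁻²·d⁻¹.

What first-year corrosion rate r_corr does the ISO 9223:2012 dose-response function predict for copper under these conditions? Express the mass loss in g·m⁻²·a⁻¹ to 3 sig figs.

r_corr = 14.5 g·m⁻²·a⁻¹

copper: T>10 °C ⇒ hinge -0.080·(22.7−10) = -1.0160
  sulphur-dioxide contribution → 0.3141 μm/a
  chloride contribution → 1.299 μm/a
  total first-year rate 1.613 μm/a
Convert to mass loss: 1.613 μm/a × 8.96 g/cm³ = 14.45 g·m⁻²·a⁻¹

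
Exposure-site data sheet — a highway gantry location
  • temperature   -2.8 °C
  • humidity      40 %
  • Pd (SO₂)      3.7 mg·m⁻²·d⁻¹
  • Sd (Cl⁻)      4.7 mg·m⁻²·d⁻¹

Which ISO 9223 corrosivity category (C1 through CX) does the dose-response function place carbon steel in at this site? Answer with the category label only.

C2

carbon steel: T≤10 °C ⇒ hinge +0.150·(-2.8−10) = -1.9200
  sulphur-dioxide contribution → 1.14 μm/a
  chloride contribution → 0.8911 μm/a
  total first-year rate 2.031 μm/a
Category bounds: 1.3…25 μm/a bracket r_corr ⇒ C2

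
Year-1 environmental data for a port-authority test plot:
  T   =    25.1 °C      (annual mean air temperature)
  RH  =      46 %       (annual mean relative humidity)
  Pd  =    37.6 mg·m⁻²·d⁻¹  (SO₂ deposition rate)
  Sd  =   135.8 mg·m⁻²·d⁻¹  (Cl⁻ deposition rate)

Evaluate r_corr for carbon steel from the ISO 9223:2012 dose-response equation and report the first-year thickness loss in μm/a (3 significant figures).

carbon steel: temperature factor f = -0.054·(15.1) = -0.8154
  SO₂ term: 1.77·37.6^0.52·exp(0.02·46-0.8154) = 12.96
  Cl⁻ term: 0.102·135.8^0.62·exp(0.033·46+0.04·25.1) = 26.69
  sum: 12.96 + 26.69 → r_corr = 39.64 μm/a

r_corr = 39.6 μm/a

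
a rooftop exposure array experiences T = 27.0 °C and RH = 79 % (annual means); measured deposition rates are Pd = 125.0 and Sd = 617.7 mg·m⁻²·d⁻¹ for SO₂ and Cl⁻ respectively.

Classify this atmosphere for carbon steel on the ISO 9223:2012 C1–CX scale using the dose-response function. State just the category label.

CX

carbon steel: f(T) = -0.054·(T−10) [T>10 °C] = -0.9180
  sulphur-dioxide contribution → 42.25 μm/a
  chloride contribution → 218.8 μm/a
  total first-year rate 261.1 μm/a
261 μm/a falls in (200, 700] for carbon steel → category CX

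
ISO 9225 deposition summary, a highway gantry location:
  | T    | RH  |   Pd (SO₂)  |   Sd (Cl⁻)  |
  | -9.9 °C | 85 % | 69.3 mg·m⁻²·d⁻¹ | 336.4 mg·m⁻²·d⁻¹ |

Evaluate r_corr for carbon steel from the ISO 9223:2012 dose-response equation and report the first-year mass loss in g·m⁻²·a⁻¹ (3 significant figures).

r_corr = 363 g·m⁻²·a⁻¹

carbon steel: T≤10 °C ⇒ hinge +0.150·(-9.9−10) = -2.9850
  sulphur-dioxide contribution → 4.437 μm/a
  chloride contribution → 41.83 μm/a
  ⇒ r_corr(carbon steel) = 46.26 μm/a
Convert to mass loss: 46.26 μm/a × 7.85 g/cm³ = 363.2 g·m⁻²·a⁻¹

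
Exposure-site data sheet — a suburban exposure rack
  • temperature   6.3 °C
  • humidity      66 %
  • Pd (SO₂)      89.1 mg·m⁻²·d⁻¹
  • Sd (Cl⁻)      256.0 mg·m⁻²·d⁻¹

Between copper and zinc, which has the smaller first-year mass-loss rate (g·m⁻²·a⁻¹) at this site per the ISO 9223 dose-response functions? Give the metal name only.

copper

copper: f(T) = +0.126·(T−10) [T≤10 °C] = -0.4662
  sulphur-dioxide contribution → 0.5247 μm/a
  chloride contribution → 0.6713 μm/a
  ⇒ r_corr(copper) = 1.196 μm/a
  mass loss = 1.196 μm/a × 8.96 g/cm³ = 10.72 g·m⁻²·a⁻¹
zinc: T≤10 °C ⇒ hinge +0.038·(6.3−10) = -0.1406
  sulphur-dioxide contribution → 1.683 μm/a
  chloride contribution → 1.196 μm/a
  ⇒ r_corr(zinc) = 2.878 μm/a
  mass loss = 2.878 μm/a × 7.14 g/cm³ = 20.55 g·m⁻²·a⁻¹
Ordering by g·m⁻²·a⁻¹: zinc (20.6) > copper (10.7)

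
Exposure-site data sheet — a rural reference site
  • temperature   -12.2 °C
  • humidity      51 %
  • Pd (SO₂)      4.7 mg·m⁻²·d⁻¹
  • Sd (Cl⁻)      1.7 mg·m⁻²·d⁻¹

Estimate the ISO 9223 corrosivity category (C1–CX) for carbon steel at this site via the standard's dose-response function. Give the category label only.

carbon steel: T≤10 °C ⇒ hinge +0.150·(-12.2−10) = -3.3300
  sulphur-dioxide contribution → 0.3929 μm/a
  chloride contribution → 0.4682 μm/a
  ⇒ r_corr(carbon steel) = 0.8611 μm/a
Category bounds: 0…1.3 μm/a bracket r_corr ⇒ C1

C1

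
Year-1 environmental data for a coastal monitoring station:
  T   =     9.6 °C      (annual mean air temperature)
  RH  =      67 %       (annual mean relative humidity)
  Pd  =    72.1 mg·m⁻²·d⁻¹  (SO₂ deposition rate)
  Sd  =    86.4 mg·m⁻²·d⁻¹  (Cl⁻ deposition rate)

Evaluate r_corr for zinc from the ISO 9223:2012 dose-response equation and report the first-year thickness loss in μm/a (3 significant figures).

zinc: T≤10 °C ⇒ hinge +0.038·(9.6−10) = -0.0152
  sulphur-dioxide contribution → 1.82 μm/a
  chloride contribution → 0.859 μm/a
  ⇒ r_corr(zinc) = 2.679 μm/a

r_corr = 2.68 μm/a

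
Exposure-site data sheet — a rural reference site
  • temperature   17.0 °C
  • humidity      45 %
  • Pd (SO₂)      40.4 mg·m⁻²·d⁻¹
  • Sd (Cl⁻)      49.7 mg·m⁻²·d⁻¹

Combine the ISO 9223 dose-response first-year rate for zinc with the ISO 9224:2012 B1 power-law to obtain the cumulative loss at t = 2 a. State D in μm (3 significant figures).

D(2) = 2.29 μm

zinc: T>10 °C ⇒ hinge -0.071·(17.0−10) = -0.4970
  Pd branch = 0.0129·Pd^0.44·e^(0.046·RH+f) = 0.3166 μm/a
  Sd branch = 0.0175·Sd^0.57·e^(0.008·RH+0.085·T) = 0.986 μm/a
  r_corr = 0.3166 + 0.986 = 1.303 μm/a
ISO 9224: D(t) = r_corr · t^b with b = 0.813 (zinc, B1)
  D(2) = 1.303 × 2^0.813 = 1.303 × 1.757 = 2.288 μm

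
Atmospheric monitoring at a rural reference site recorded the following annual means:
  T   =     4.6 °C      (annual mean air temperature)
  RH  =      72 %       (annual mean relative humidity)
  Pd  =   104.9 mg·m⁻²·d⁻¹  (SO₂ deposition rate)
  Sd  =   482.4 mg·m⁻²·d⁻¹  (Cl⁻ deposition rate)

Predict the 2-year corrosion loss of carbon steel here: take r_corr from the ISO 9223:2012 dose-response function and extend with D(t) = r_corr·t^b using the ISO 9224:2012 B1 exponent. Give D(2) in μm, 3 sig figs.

carbon steel: temperature factor f = +0.150·(-5.4) = -0.8100
  SO₂ term: 1.77·104.9^0.52·exp(0.02·72-0.8100) = 37.36
  Sd branch = 0.102·Sd^0.62·e^(0.033·RH+0.04·T) = 60.83 μm/a
  r_corr = 37.36 + 60.83 = 98.19 μm/a
Power-law: D(2) = r_corr · 2^0.523
  D(2) = 98.19 × 2^0.523 = 98.19 × 1.437 = 141.1 μm

D(2) = 141 μm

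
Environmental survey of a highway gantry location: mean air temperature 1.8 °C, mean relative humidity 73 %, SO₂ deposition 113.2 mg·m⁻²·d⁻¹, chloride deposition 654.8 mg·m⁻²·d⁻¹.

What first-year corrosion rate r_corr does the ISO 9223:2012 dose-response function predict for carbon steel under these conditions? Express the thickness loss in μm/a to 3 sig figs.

carbon steel: f(T) = +0.150·(T−10) [T≤10 °C] = -1.2300
  SO₂ term: 1.77·113.2^0.52·exp(0.02·73-1.2300) = 26.05
  Sd branch = 0.102·Sd^0.62·e^(0.033·RH+0.04·T) = 67.93 μm/a
  sum: 26.05 + 67.93 → r_corr = 93.98 μm/a

r_corr = 94.0 μm/a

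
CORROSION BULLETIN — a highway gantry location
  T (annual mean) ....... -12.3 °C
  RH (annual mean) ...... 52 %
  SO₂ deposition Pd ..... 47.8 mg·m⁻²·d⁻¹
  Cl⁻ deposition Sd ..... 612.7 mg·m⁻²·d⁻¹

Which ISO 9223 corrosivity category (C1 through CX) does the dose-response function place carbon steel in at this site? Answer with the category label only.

C2

carbon steel: f(T) = +0.150·(T−10) [T≤10 °C] = -3.3450
  sulphur-dioxide contribution → 1.319 μm/a
  chloride contribution → 18.55 μm/a
  total first-year rate 19.87 μm/a
Category bounds: 1.3…25 μm/a bracket r_corr ⇒ C2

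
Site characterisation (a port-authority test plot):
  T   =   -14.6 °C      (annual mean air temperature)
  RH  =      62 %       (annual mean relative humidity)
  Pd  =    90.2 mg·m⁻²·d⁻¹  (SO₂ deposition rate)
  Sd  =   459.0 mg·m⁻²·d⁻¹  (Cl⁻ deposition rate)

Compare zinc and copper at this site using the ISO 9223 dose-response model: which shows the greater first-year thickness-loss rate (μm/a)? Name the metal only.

zinc

zinc: f(T) = +0.038·(T−10) [T≤10 °C] = -0.9348
  SO₂ term: 0.0129·90.2^0.44·exp(0.046·62-0.9348) = 0.6361
  Cl⁻ term: 0.0175·459.0^0.57·exp(0.008·62+0.085·-14.6) = 0.2734
  r_corr = 0.6361 + 0.2734 = 0.9094 μm/a
copper: f(T) = +0.126·(T−10) [T≤10 °C] = -3.0996
  SO₂ term: 0.0053·90.2^0.26·exp(0.059·62-3.0996) = 0.02986
  Sd branch = 0.01025·Sd^0.27·e^(0.036·RH+0.049·T) = 0.2444 μm/a
  sum: 0.02986 + 0.2444 → r_corr = 0.2742 μm/a
Ordering by μm/a: zinc (0.909) > copper (0.274)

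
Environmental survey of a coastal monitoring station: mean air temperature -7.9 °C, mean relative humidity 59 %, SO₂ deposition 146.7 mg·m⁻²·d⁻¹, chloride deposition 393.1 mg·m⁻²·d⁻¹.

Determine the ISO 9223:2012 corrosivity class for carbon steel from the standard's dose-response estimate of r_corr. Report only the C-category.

C3

carbon steel: temperature factor f = +0.150·(-17.9) = -2.6850
  sulphur-dioxide contribution → 5.259 μm/a
  chloride contribution → 21.16 μm/a
  total first-year rate 26.42 μm/a
Category bounds: 25…50 μm/a bracket r_corr ⇒ C3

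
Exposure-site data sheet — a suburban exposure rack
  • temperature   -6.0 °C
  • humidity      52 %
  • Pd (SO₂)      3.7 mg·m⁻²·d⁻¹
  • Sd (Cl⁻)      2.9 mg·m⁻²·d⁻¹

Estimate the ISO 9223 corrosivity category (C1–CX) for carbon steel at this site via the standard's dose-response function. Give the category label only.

carbon steel: f(T) = +0.150·(T−10) [T≤10 °C] = -2.4000
  SO₂ term: 1.77·3.7^0.52·exp(0.02·52-2.4000) = 0.897
  Sd branch = 0.102·Sd^0.62·e^(0.033·RH+0.04·T) = 0.8636 μm/a
  r_corr = 0.897 + 0.8636 = 1.761 μm/a
1.76 μm/a falls in (1.3, 25] for carbon steel → category C2

C2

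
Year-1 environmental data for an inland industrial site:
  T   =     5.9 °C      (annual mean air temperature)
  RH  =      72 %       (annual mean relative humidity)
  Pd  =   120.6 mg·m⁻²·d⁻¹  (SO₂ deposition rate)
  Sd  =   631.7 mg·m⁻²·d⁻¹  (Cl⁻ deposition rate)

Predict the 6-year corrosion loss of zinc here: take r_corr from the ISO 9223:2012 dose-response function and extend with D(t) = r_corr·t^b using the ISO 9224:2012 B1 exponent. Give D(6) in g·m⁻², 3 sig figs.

D(6) = 139 g·m⁻²

zinc: f(T) = +0.038·(T−10) [T≤10 °C] = -0.1558
  SO₂ term: 0.0129·120.6^0.44·exp(0.046·72-0.1558) = 2.495
  Cl⁻ term: 0.0175·631.7^0.57·exp(0.008·72+0.085·5.9) = 2.029
  r_corr = 2.495 + 2.029 = 4.524 μm/a
ISO 9224: D(t) = r_corr · t^b with b = 0.813 (zinc, B1)
  D(6) = 4.524 × 6^0.813 = 4.524 × 4.292 = 19.42 μm
  Mass loss = 19.42 μm × 7.14 g/cm³ = 138.6 g·m⁻²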